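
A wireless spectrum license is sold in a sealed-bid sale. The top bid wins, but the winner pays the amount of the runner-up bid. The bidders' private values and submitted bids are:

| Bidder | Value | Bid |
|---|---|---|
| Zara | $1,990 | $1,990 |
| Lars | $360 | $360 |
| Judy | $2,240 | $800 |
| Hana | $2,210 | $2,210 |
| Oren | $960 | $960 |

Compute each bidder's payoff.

Zara $0, Lars $0, Judy $0, Hana $220, Oren $0.

Ordered from highest: Hana $2,210; Zara $1,990; Oren $960; Judy $800; Lars $360.
Hana has the top bid and wins; the price is the second-highest bid, $1,990.
Hana's payoff = $2,210 − $1,990 = $220. All other bidders lose, so their payoff is 0.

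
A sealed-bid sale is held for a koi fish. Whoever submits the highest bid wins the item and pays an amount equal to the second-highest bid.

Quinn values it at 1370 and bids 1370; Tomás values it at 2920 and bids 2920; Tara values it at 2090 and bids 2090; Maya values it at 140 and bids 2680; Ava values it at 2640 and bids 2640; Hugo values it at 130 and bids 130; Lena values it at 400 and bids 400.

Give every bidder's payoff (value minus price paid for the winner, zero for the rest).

Quinn 0, Tomás 240, Tara 0, Maya 0, Ava 0, Hugo 0, Lena 0.

Sorted high to low: Tomás 2920, then Maya 2680, then Ava 2640, then Tara 2090, then Quinn 1370, then Lena 400, then Hugo 130.
Tomás has the top bid and wins; the price is the second-highest bid, 2680.
Tomás's payoff = 2920 − 2680 = 240. All other bidders lose, so their payoff is 0.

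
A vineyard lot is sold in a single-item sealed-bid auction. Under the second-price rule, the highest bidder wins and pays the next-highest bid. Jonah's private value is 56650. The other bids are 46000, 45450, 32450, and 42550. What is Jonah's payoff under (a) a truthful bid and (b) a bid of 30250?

The highest competing bid is 46000.
Bidding truthfully at 56650: Jonah has the top bid, wins, and pays the second-highest bid 46000. Payoff = 56650 − 46000 = 10650.
Bidding 30250: the top bid is 46000 (a rival), so Jonah loses. Payoff = 0.
This is the dominant-strategy logic: truthful bidding weakly beats any alternative.

Truthful: 10650; alternative: 0.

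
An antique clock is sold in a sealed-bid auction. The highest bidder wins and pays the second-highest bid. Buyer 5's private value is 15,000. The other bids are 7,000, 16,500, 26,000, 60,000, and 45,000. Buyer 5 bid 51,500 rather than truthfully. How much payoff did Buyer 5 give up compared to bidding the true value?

The highest competing bid is 60,000.
Bidding truthfully at 15,000: the top bid is 60,000 (a rival), so Buyer 5 loses. Payoff = 0.
Bidding 51,500: the top bid is 60,000 (a rival), so Buyer 5 loses. Payoff = 0.
Regret = truthful payoff − actual payoff = 0 − 0 = 0.

0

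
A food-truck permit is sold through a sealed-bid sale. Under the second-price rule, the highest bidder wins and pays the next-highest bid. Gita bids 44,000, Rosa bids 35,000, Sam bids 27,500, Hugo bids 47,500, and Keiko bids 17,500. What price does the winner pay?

44,000

Sorted high to low: Hugo 47,500 > Gita 44,000 > Rosa 35,000 > Sam 27,500 > Keiko 17,500.
Hugo has the highest bid, so Hugo wins.
The second-highest bid is 44,000, so that is what Hugo pays.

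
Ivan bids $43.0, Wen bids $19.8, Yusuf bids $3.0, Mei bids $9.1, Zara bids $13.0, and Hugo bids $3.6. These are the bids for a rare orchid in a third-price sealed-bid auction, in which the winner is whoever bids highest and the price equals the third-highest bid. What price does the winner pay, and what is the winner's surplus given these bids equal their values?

Sorted high to low: Ivan $43.0; Wen $19.8; Zara $13.0; Mei $9.1; Hugo $3.6; Yusuf $3.0.
Ivan is the highest bidder, so Ivan wins.
Under the third-price rule, the price is the third-highest bid: $13.0.
Surplus = $43.0 − $13.0 = $30.0.

Price $13.0; surplus $30.0.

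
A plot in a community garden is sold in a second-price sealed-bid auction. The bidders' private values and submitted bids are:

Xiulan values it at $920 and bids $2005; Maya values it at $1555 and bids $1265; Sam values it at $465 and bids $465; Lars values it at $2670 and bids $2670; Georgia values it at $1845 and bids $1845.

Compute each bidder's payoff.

Ranking the bids: Lars $2670 > Xiulan $2005 > Georgia $1845 > Maya $1265 > Sam $465.
Lars has the top bid and wins; the price is the second-highest bid, $2005.
Lars's payoff = $2670 − $2005 = $665. All other bidders lose, so their payoff is 0.

Xiulan $0, Maya $0, Sam $0, Lars $665, Georgia $0.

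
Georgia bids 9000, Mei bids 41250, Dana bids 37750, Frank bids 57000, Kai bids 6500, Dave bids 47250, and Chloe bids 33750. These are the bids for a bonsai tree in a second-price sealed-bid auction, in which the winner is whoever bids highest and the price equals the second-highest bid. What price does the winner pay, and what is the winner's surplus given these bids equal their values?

Bids in descending order: Frank 57000, then Dave 47250, then Mei 41250, then Dana 37750, then Chloe 33750, then Georgia 9000, then Kai 6500.
Frank is the highest bidder, so Frank wins.
Under the second-price rule, the price is the second-highest bid: 47250.
Surplus = 57000 − 47250 = 9750.

The winner pays 47250 for a surplus of 9750.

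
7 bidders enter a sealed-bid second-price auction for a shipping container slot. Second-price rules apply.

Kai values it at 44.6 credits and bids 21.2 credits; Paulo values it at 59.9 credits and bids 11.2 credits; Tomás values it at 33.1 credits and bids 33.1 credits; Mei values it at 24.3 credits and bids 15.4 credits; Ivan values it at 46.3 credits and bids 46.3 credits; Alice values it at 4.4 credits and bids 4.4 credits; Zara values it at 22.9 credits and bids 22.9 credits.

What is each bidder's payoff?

Ordered from highest: Ivan 46.3 credits > Tomás 33.1 credits > Zara 22.9 credits > Kai 21.2 credits > Mei 15.4 credits > Paulo 11.2 credits > Alice 4.4 credits.
Ivan has the top bid and wins; the price is the second-highest bid, 33.1 credits.
Ivan's payoff = 46.3 credits − 33.1 credits = 13.2 credits. All other bidders lose, so their payoff is 0.

Kai 0.0 credits, Paulo 0.0 credits, Tomás 0.0 credits, Mei 0.0 credits, Ivan 13.2 credits, Alice 0.0 credits, Zara 0.0 credits.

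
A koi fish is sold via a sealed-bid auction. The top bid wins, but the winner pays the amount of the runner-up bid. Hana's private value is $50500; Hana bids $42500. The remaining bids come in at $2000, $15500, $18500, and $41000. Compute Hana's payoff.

Highest competing bid: $41000.
Hana's bid $42500 is the highest overall, so Hana wins and pays the second-highest bid, $41000.
Payoff = value − price = $50500 − $41000 = $9500.

$9500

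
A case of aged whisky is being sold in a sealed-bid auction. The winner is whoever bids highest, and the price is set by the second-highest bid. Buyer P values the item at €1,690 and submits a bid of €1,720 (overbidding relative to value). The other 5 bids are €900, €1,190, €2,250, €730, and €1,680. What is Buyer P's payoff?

Highest competing bid: €2,250.
Buyer P's bid €1,720 is not the highest, so Buyer P loses, pays nothing, and earns zero payoff.

€0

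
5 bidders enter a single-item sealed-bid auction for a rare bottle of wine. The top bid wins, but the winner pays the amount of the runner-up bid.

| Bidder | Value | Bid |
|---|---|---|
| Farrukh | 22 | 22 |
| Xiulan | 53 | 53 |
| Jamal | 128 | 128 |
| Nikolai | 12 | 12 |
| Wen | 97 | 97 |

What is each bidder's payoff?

Bids in descending order: Jamal 128; Wen 97; Xiulan 53; Farrukh 22; Nikolai 12.
Jamal has the top bid and wins; the price is the second-highest bid, 97.
Jamal's payoff = 128 − 97 = 31. All other bidders lose, so their payoff is 0.

Payoffs: Farrukh 0, Xiulan 0, Jamal 31, Nikolai 0, Wen 0.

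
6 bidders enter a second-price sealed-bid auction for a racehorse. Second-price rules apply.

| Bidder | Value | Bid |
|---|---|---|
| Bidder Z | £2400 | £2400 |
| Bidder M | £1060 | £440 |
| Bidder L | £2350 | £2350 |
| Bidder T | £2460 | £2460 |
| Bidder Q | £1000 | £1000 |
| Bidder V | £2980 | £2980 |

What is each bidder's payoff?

Bids in descending order: Bidder V £2980; Bidder T £2460; Bidder Z £2400; Bidder L £2350; Bidder Q £1000; Bidder M £440.
Bidder V has the top bid and wins; the price is the second-highest bid, £2460.
Bidder V's payoff = £2980 − £2460 = £520. All other bidders lose, so their payoff is 0.

Payoffs: Bidder Z £0, Bidder M £0, Bidder L £0, Bidder T £0, Bidder Q £0, Bidder V £520.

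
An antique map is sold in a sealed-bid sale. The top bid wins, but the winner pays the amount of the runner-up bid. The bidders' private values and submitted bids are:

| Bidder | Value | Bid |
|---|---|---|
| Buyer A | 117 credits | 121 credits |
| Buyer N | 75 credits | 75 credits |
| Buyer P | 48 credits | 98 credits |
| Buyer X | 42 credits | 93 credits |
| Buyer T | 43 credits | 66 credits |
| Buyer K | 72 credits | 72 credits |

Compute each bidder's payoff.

Payoffs: Buyer A 19 credits, Buyer N 0 credits, Buyer P 0 credits, Buyer X 0 credits, Buyer T 0 credits, Buyer K 0 credits.

Bids in descending order: Buyer A 121 credits, then Buyer P 98 credits, then Buyer X 93 credits, then Buyer N 75 credits, then Buyer K 72 credits, then Buyer T 66 credits.
Buyer A has the top bid and wins; the price is the second-highest bid, 98 credits.
Buyer A's payoff = 117 credits − 98 credits = 19 credits. All other bidders lose, so their payoff is 0.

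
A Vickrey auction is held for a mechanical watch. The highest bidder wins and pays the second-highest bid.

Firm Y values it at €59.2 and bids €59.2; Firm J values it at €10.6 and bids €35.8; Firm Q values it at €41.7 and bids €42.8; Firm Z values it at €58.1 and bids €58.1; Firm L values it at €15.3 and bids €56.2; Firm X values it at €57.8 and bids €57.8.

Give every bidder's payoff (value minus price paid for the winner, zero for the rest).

Firm Y €1.1, Firm J €0.0, Firm Q €0.0, Firm Z €0.0, Firm L €0.0, Firm X €0.0.

Bids in descending order: Firm Y €59.2, then Firm Z €58.1, then Firm X €57.8, then Firm L €56.2, then Firm Q €42.8, then Firm J €35.8.
Firm Y has the top bid and wins; the price is the second-highest bid, €58.1.
Firm Y's payoff = €59.2 − €58.1 = €1.1. All other bidders lose, so their payoff is 0.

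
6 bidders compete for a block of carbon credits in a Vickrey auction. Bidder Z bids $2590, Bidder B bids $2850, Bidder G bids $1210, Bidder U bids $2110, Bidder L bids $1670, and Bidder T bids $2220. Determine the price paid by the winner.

Price paid: $2590.

Sorted high to low: Bidder B $2850, then Bidder Z $2590, then Bidder T $2220, then Bidder U $2110, then Bidder L $1670, then Bidder G $1210.
Bidder B has the highest bid, so Bidder B wins.
The second-highest bid is $2590, so that is what Bidder B pays.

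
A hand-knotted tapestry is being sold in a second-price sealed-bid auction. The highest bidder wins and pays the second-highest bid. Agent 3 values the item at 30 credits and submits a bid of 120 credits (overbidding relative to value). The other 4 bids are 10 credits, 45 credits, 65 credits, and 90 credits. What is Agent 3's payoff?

Highest competing bid: 90 credits.
Agent 3's bid 120 credits is the highest overall, so Agent 3 wins and pays the second-highest bid, 90 credits.
Payoff = value − price = 30 credits − 90 credits = -60 credits.

Payoff = -60 credits.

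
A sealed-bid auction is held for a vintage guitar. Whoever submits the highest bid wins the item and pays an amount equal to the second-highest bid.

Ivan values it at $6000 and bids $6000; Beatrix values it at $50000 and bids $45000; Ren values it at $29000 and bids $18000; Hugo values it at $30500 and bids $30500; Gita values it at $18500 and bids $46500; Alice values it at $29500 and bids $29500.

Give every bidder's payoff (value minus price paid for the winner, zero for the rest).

Ordered from highest: Gita $46500 > Beatrix $45000 > Hugo $30500 > Alice $29500 > Ren $18000 > Ivan $6000.
Gita has the top bid and wins; the price is the second-highest bid, $45000.
Gita's payoff = $18500 − $45000 = -$26500. All other bidders lose, so their payoff is 0.

Payoffs: Ivan $0, Beatrix $0, Ren $0, Hugo $0, Gita -$26500, Alice $0.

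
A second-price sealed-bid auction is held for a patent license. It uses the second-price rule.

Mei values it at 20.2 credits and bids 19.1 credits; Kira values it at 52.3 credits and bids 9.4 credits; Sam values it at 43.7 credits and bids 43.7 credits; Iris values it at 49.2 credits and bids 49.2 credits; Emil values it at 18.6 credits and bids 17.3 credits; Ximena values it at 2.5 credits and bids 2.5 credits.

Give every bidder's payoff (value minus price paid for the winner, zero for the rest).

Bids in descending order: Iris 49.2 credits, then Sam 43.7 credits, then Mei 19.1 credits, then Emil 17.3 credits, then Kira 9.4 credits, then Ximena 2.5 credits.
Iris has the top bid and wins; the price is the second-highest bid, 43.7 credits.
Iris's payoff = 49.2 credits − 43.7 credits = 5.5 credits. All other bidders lose, so their payoff is 0.

Mei 0.0 credits, Kira 0.0 credits, Sam 0.0 credits, Iris 5.5 credits, Emil 0.0 credits, Ximena 0.0 credits.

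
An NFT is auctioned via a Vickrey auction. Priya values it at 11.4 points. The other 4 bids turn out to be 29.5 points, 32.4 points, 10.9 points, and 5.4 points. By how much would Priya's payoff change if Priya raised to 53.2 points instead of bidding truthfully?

-21.0 points

The highest competing bid is 32.4 points.
Bidding truthfully at 11.4 points: the top bid is 32.4 points (a rival), so Priya loses. Payoff = 0.0 points.
Bidding 53.2 points: Priya has the top bid, wins, and pays the second-highest bid 32.4 points. Payoff = 11.4 points − 32.4 points = -21.0 points.
Change = -21.0 points − 0.0 points = -21.0 points.
This is the dominant-strategy logic: truthful bidding weakly beats any alternative.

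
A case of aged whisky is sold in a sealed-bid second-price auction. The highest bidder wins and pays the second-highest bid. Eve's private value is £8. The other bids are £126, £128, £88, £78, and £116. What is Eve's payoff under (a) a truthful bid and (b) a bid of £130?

Truthful: £0; alternative: -£120.

The highest competing bid is £128.
Bidding truthfully at £8: the top bid is £128 (a rival), so Eve loses. Payoff = £0.
Bidding £130: Eve has the top bid, wins, and pays the second-highest bid £128. Payoff = £8 − £128 = -£120.
Deviating from a truthful bid can only lose payoff in a second-price auction — never gain.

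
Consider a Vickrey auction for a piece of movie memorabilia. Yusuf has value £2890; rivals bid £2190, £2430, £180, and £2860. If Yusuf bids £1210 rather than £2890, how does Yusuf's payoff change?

The highest competing bid is £2860.
Bidding truthfully at £2890: Yusuf has the top bid, wins, and pays the second-highest bid £2860. Payoff = £2890 − £2860 = £30.
Bidding £1210: the top bid is £2860 (a rival), so Yusuf loses. Payoff = £0.
Change = £0 − £30 = -£30.
Deviating from a truthful bid can only lose payoff in a second-price auction — never gain.

Change in payoff: -£30.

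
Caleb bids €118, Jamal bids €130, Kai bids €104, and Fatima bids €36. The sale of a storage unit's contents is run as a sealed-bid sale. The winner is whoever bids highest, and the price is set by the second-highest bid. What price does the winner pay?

€118

Ranking the bids: Jamal €130; Caleb €118; Kai €104; Fatima €36.
Jamal has the highest bid, so Jamal wins.
The second-highest bid is €118, so that is what Jamal pays.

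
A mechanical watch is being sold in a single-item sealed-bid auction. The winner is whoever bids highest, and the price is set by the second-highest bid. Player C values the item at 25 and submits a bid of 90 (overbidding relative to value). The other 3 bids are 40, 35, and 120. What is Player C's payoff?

Payoff = 0.

Highest competing bid: 120.
Player C's bid 90 is not the highest, so Player C loses, pays nothing, and earns zero payoff.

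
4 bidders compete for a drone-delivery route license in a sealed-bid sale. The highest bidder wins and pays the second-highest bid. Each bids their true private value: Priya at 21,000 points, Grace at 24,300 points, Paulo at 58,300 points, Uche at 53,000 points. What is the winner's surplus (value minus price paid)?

Surplus = 5,300 points.

Ranking the bids: Paulo 58,300 points > Uche 53,000 points > Grace 24,300 points > Priya 21,000 points.
Paulo wins with the top bid and pays the second-highest, 53,000 points.
Surplus = 58,300 points − 53,000 points = 5,300 points.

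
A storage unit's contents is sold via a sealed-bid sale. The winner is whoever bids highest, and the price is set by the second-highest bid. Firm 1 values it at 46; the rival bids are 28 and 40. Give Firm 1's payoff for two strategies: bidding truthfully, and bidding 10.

The highest competing bid is 40.
Bidding truthfully at 46: Firm 1 has the top bid, wins, and pays the second-highest bid 40. Payoff = 46 − 40 = 6.
Bidding 10: the top bid is 40 (a rival), so Firm 1 loses. Payoff = 0.

(a) 6  (b) 0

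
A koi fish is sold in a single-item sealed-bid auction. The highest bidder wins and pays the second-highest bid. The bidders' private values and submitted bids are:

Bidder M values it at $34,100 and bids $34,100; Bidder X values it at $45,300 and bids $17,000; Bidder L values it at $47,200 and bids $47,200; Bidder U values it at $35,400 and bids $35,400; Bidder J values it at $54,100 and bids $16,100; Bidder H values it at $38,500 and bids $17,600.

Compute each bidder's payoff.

Payoffs: Bidder M $0, Bidder X $0, Bidder L $11,800, Bidder U $0, Bidder J $0, Bidder H $0.

Ranking the bids: Bidder L $47,200, then Bidder U $35,400, then Bidder M $34,100, then Bidder H $17,600, then Bidder X $17,000, then Bidder J $16,100.
Bidder L has the top bid and wins; the price is the second-highest bid, $35,400.
Bidder L's payoff = $47,200 − $35,400 = $11,800. All other bidders lose, so their payoff is 0.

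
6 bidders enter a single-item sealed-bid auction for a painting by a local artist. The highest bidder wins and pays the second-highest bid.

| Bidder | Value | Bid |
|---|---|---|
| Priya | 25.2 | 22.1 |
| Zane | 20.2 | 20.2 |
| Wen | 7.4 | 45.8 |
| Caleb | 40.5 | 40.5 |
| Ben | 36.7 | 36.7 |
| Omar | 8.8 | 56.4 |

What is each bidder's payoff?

Priya 0.0, Zane 0.0, Wen 0.0, Caleb 0.0, Ben 0.0, Omar -37.0.

Bids in descending order: Omar 56.4 > Wen 45.8 > Caleb 40.5 > Ben 36.7 > Priya 22.1 > Zane 20.2.
Omar has the top bid and wins; the price is the second-highest bid, 45.8.
Omar's payoff = 8.8 − 45.8 = -37.0. All other bidders lose, so their payoff is 0.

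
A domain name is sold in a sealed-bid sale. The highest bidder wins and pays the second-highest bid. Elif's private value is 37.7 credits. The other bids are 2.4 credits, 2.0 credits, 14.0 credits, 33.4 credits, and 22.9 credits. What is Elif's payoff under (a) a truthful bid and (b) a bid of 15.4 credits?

Truthful: 4.3 credits; alternative: 0.0 credits.

The highest competing bid is 33.4 credits.
Bidding truthfully at 37.7 credits: Elif has the top bid, wins, and pays the second-highest bid 33.4 credits. Payoff = 37.7 credits − 33.4 credits = 4.3 credits.
Bidding 15.4 credits: the top bid is 33.4 credits (a rival), so Elif loses. Payoff = 0.0 credits.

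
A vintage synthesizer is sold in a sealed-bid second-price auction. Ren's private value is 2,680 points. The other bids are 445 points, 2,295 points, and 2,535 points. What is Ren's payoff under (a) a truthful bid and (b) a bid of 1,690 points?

(a) 145 points  (b) 0 points

The highest competing bid is 2,535 points.
Bidding truthfully at 2,680 points: Ren has the top bid, wins, and pays the second-highest bid 2,535 points. Payoff = 2,680 points − 2,535 points = 145 points.
Bidding 1,690 points: the top bid is 2,535 points (a rival), so Ren loses. Payoff = 0 points.
Deviating from a truthful bid can only lose payoff in a second-price auction — never gain.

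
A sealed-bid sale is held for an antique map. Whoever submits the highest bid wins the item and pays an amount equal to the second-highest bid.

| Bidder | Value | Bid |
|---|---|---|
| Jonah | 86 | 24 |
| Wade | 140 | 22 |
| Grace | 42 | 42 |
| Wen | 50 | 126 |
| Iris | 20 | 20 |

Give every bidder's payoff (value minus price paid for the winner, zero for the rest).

Ordered from highest: Wen 126 > Grace 42 > Jonah 24 > Wade 22 > Iris 20.
Wen has the top bid and wins; the price is the second-highest bid, 42.
Wen's payoff = 50 − 42 = 8. All other bidders lose, so their payoff is 0.

Payoffs: Jonah 0, Wade 0, Grace 0, Wen 8, Iris 0.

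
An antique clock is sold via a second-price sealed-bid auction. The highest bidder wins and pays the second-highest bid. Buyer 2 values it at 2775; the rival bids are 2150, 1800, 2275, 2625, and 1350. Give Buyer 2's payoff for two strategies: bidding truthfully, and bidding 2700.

Truthful: 150; alternative: 150.

The highest competing bid is 2625.
Bidding truthfully at 2775: Buyer 2 has the top bid, wins, and pays the second-highest bid 2625. Payoff = 2775 − 2625 = 150.
Bidding 2700: Buyer 2 has the top bid, wins, and pays the second-highest bid 2625. Payoff = 2775 − 2625 = 150.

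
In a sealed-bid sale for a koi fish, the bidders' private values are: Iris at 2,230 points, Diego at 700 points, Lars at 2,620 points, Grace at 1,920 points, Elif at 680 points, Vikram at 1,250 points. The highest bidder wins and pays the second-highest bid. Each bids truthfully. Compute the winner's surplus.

Surplus = 390 points.

Ranking the bids: Lars 2,620 points, then Iris 2,230 points, then Grace 1,920 points, then Vikram 1,250 points, then Diego 700 points, then Elif 680 points.
Lars wins with the top bid and pays the second-highest, 2,230 points.
Surplus = 2,620 points − 2,230 points = 390 points.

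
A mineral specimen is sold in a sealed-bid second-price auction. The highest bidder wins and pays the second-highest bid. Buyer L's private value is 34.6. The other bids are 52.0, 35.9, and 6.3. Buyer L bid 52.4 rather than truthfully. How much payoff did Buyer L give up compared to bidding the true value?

The highest competing bid is 52.0.
Bidding truthfully at 34.6: the top bid is 52.0 (a rival), so Buyer L loses. Payoff = 0.0.
Bidding 52.4: Buyer L has the top bid, wins, and pays the second-highest bid 52.0. Payoff = 34.6 − 52.0 = -17.4.
Regret = truthful payoff − actual payoff = 0.0 − -17.4 = 17.4.
Deviating from a truthful bid can only lose payoff in a second-price auction — never gain.

Payoff forgone: 17.4.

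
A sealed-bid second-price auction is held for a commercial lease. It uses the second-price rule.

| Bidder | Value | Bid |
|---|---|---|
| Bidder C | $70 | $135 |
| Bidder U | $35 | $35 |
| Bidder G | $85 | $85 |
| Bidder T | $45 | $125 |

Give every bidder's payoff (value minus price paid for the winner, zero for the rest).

Payoffs: Bidder C -$55, Bidder U $0, Bidder G $0, Bidder T $0.

Sorted high to low: Bidder C $135 > Bidder T $125 > Bidder G $85 > Bidder U $35.
Bidder C has the top bid and wins; the price is the second-highest bid, $125.
Bidder C's payoff = $70 − $125 = -$55. All other bidders lose, so their payoff is 0.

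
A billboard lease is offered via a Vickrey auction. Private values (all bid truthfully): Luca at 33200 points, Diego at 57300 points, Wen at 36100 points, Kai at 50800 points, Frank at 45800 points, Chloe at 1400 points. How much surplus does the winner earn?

Winner's surplus: 6500 points.

Ranking the bids: Diego 57300 points; Kai 50800 points; Frank 45800 points; Wen 36100 points; Luca 33200 points; Chloe 1400 points.
Diego wins with the top bid and pays the second-highest, 50800 points.
Surplus = 57300 points − 50800 points = 6500 points.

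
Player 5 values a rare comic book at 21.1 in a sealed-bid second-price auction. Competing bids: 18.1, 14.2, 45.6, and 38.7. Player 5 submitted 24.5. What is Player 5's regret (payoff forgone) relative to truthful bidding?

Regret: 0.0.

The highest competing bid is 45.6.
Bidding truthfully at 21.1: the top bid is 45.6 (a rival), so Player 5 loses. Payoff = 0.0.
Bidding 24.5: the top bid is 45.6 (a rival), so Player 5 loses. Payoff = 0.0.
Regret = truthful payoff − actual payoff = 0.0 − 0.0 = 0.0.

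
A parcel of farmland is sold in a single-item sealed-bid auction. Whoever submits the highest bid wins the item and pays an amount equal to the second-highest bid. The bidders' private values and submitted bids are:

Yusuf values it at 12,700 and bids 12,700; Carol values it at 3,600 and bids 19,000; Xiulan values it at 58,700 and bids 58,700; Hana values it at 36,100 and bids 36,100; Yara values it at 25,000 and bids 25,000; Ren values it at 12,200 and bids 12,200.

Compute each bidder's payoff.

Payoffs: Yusuf 0, Carol 0, Xiulan 22,600, Hana 0, Yara 0, Ren 0.

Ranking the bids: Xiulan 58,700, then Hana 36,100, then Yara 25,000, then Carol 19,000, then Yusuf 12,700, then Ren 12,200.
Xiulan has the top bid and wins; the price is the second-highest bid, 36,100.
Xiulan's payoff = 58,700 − 36,100 = 22,600. All other bidders lose, so their payoff is 0.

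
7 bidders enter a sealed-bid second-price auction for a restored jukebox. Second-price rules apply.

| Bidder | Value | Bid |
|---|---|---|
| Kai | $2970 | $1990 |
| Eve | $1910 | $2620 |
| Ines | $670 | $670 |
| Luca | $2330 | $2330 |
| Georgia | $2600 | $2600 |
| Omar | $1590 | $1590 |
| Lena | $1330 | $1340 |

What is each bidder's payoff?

Kai $0, Eve -$690, Ines $0, Luca $0, Georgia $0, Omar $0, Lena $0.

Ranking the bids: Eve $2620 > Georgia $2600 > Luca $2330 > Kai $1990 > Omar $1590 > Lena $1340 > Ines $670.
Eve has the top bid and wins; the price is the second-highest bid, $2600.
Eve's payoff = $1910 − $2600 = -$690. All other bidders lose, so their payoff is 0.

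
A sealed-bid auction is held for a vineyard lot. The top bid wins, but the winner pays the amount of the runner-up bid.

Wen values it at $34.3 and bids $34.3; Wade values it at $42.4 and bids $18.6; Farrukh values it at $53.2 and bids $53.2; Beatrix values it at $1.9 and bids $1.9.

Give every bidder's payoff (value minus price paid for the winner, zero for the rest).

Sorted high to low: Farrukh $53.2 > Wen $34.3 > Wade $18.6 > Beatrix $1.9.
Farrukh has the top bid and wins; the price is the second-highest bid, $34.3.
Farrukh's payoff = $53.2 − $34.3 = $18.9. All other bidders lose, so their payoff is 0.

Wen $0.0, Wade $0.0, Farrukh $18.9, Beatrix $0.0.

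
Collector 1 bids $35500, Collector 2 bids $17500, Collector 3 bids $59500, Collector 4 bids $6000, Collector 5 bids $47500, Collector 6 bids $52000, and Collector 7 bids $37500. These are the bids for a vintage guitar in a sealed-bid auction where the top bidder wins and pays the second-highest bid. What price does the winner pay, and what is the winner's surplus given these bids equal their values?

Ranking the bids: Collector 3 $59500; Collector 6 $52000; Collector 5 $47500; Collector 7 $37500; Collector 1 $35500; Collector 2 $17500; Collector 4 $6000.
Collector 3 is the highest bidder, so Collector 3 wins.
Under the second-price rule, the price is the second-highest bid: $52000.
Surplus = $59500 − $52000 = $7500.

The winner pays $52000 for a surplus of $7500.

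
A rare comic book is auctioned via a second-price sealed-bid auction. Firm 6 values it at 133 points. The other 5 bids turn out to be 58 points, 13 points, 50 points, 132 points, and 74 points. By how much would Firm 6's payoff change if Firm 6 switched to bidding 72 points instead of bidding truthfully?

The highest competing bid is 132 points.
Bidding truthfully at 133 points: Firm 6 has the top bid, wins, and pays the second-highest bid 132 points. Payoff = 133 points − 132 points = 1 points.
Bidding 72 points: the top bid is 132 points (a rival), so Firm 6 loses. Payoff = 0 points.
Change = 0 points − 1 points = -1 points.
Deviating from a truthful bid can only lose payoff in a second-price auction — never gain.

-1 points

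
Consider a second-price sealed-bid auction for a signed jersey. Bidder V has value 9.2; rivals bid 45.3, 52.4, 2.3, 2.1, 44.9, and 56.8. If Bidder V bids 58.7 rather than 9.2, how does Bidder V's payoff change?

The highest competing bid is 56.8.
Bidding truthfully at 9.2: the top bid is 56.8 (a rival), so Bidder V loses. Payoff = 0.0.
Bidding 58.7: Bidder V has the top bid, wins, and pays the second-highest bid 56.8. Payoff = 9.2 − 56.8 = -47.6.
Change = -47.6 − 0.0 = -47.6.
Deviating from a truthful bid can only lose payoff in a second-price auction — never gain.

Change in payoff: -47.6.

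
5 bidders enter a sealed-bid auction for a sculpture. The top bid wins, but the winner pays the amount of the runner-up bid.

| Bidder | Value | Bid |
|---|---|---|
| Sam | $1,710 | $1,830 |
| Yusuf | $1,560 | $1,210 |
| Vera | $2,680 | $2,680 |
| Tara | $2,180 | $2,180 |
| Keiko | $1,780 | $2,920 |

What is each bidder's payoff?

Payoffs: Sam $0, Yusuf $0, Vera $0, Tara $0, Keiko -$900.

Ranking the bids: Keiko $2,920, then Vera $2,680, then Tara $2,180, then Sam $1,830, then Yusuf $1,210.
Keiko has the top bid and wins; the price is the second-highest bid, $2,680.
Keiko's payoff = $1,780 − $2,680 = -$900. All other bidders lose, so their payoff is 0.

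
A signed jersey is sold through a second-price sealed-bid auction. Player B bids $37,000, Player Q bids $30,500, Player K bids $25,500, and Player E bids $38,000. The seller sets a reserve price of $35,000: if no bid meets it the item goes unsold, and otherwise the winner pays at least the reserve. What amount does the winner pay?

Ordered from highest: Player E $38,000, then Player B $37,000, then Player Q $30,500, then Player K $25,500.
Player E has the highest bid, so Player E wins.
The second-highest bid is $37,000, which exceeds the reserve, so that sets the price.

$37,000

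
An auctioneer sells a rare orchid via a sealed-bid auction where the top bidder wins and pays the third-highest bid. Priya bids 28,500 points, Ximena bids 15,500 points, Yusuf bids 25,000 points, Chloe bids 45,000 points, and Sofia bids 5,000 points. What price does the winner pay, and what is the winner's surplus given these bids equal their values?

Ranking the bids: Chloe 45,000 points > Priya 28,500 points > Yusuf 25,000 points > Ximena 15,500 points > Sofia 5,000 points.
Chloe is the highest bidder, so Chloe wins.
Under the third-price rule, the price is the third-highest bid: 25,000 points.
Surplus = 45,000 points − 25,000 points = 20,000 points.

The winner pays 25,000 points for a surplus of 20,000 points.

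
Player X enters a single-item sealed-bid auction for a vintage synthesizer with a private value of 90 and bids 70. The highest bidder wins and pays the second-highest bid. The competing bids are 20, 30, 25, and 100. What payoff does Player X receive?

Player X's payoff: 0.

Highest competing bid: 100.
Player X's bid 70 is not the highest, so Player X loses, pays nothing, and earns zero payoff.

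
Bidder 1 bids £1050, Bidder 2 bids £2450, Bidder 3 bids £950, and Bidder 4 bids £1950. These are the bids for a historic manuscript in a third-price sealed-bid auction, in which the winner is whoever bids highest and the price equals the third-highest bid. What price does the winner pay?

Ranking the bids: Bidder 2 £2450, then Bidder 4 £1950, then Bidder 1 £1050, then Bidder 3 £950.
Bidder 2 is the highest bidder, so Bidder 2 wins.
Under the third-price rule, the price is the third-highest bid: £1050.

Price paid: £1050.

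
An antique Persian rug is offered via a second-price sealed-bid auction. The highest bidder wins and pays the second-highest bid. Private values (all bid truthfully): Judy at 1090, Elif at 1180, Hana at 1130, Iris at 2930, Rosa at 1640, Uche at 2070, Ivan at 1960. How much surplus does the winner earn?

Surplus = 860.

Bids in descending order: Iris 2930, then Uche 2070, then Ivan 1960, then Rosa 1640, then Elif 1180, then Hana 1130, then Judy 1090.
Iris wins with the top bid and pays the second-highest, 2070.
Surplus = 2930 − 2070 = 860.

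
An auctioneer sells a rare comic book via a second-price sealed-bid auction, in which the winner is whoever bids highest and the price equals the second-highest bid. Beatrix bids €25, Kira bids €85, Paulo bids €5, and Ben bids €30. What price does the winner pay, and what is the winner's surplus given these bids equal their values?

Ranking the bids: Kira €85, then Ben €30, then Beatrix €25, then Paulo €5.
Kira is the highest bidder, so Kira wins.
Under the second-price rule, the price is the second-highest bid: €30.
Surplus = €85 − €30 = €55.

Price €30; surplus €55.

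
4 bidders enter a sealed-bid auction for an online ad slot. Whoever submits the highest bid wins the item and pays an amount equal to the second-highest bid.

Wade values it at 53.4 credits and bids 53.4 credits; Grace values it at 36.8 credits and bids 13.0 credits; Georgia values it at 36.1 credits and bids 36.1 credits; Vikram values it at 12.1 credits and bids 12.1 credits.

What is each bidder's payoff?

Bids in descending order: Wade 53.4 credits, then Georgia 36.1 credits, then Grace 13.0 credits, then Vikram 12.1 credits.
Wade has the top bid and wins; the price is the second-highest bid, 36.1 credits.
Wade's payoff = 53.4 credits − 36.1 credits = 17.3 credits. All other bidders lose, so their payoff is 0.

Payoffs: Wade 17.3 credits, Grace 0.0 credits, Georgia 0.0 credits, Vikram 0.0 credits.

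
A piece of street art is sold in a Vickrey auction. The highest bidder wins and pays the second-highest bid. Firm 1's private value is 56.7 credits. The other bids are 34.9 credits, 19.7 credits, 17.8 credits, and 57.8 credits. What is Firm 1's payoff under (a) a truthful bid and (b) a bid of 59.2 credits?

The highest competing bid is 57.8 credits.
Bidding truthfully at 56.7 credits: the top bid is 57.8 credits (a rival), so Firm 1 loses. Payoff = 0.0 credits.
Bidding 59.2 credits: Firm 1 has the top bid, wins, and pays the second-highest bid 57.8 credits. Payoff = 56.7 credits − 57.8 credits = -1.1 credits.
This is the dominant-strategy logic: truthful bidding weakly beats any alternative.

Truthful: 0.0 credits; alternative: -1.1 credits.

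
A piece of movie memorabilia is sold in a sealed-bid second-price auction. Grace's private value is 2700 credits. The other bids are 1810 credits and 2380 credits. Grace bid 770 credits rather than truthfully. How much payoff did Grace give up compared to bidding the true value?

The highest competing bid is 2380 credits.
Bidding truthfully at 2700 credits: Grace has the top bid, wins, and pays the second-highest bid 2380 credits. Payoff = 2700 credits − 2380 credits = 320 credits.
Bidding 770 credits: the top bid is 2380 credits (a rival), so Grace loses. Payoff = 0 credits.
Regret = truthful payoff − actual payoff = 320 credits − 0 credits = 320 credits.
This is the dominant-strategy logic: truthful bidding weakly beats any alternative.

Payoff forgone: 320 credits.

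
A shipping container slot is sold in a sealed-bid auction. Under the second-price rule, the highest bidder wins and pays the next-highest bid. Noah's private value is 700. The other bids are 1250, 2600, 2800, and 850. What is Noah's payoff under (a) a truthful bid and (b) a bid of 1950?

The highest competing bid is 2800.
Bidding truthfully at 700: the top bid is 2800 (a rival), so Noah loses. Payoff = 0.
Bidding 1950: the top bid is 2800 (a rival), so Noah loses. Payoff = 0.
The bid only affects whether you win, not the price — here both bids land on the same side of the top rival bid, so the deviation is payoff-neutral.

Truthful: 0; alternative: 0.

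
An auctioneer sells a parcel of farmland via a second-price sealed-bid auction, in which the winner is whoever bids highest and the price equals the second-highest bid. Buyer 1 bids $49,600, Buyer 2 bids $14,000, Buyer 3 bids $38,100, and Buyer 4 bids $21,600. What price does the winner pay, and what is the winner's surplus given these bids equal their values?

Bids in descending order: Buyer 1 $49,600; Buyer 3 $38,100; Buyer 4 $21,600; Buyer 2 $14,000.
Buyer 1 is the highest bidder, so Buyer 1 wins.
Under the second-price rule, the price is the second-highest bid: $38,100.
Surplus = $49,600 − $38,100 = $11,500.

The winner pays $38,100 for a surplus of $11,500.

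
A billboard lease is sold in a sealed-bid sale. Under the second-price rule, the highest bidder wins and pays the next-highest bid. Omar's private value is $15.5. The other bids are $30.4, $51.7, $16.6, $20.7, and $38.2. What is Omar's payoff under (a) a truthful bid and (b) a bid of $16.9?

(a) $0.0  (b) $0.0

The highest competing bid is $51.7.
Bidding truthfully at $15.5: the top bid is $51.7 (a rival), so Omar loses. Payoff = $0.0.
Bidding $16.9: the top bid is $51.7 (a rival), so Omar loses. Payoff = $0.0.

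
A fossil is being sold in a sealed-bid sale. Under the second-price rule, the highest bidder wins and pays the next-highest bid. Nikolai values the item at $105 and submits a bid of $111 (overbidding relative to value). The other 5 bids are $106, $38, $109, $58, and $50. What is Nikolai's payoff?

Highest competing bid: $109.
Nikolai's bid $111 is the highest overall, so Nikolai wins and pays the second-highest bid, $109.
Payoff = value − price = $105 − $109 = -$4.
Overbidding won the item at a price above value — truthful bidding would have avoided this loss.

-$4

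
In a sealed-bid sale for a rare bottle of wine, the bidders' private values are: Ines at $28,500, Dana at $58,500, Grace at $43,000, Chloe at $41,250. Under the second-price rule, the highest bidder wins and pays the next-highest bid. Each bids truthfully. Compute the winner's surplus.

Surplus = $15,500.

Ordered from highest: Dana $58,500; Grace $43,000; Chloe $41,250; Ines $28,500.
Dana wins with the top bid and pays the second-highest, $43,000.
Surplus = $58,500 − $43,000 = $15,500.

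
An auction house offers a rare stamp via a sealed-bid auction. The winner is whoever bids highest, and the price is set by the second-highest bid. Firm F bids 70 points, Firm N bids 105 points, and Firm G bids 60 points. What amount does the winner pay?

The winner pays 70 points.

Ranking the bids: Firm N 105 points; Firm F 70 points; Firm G 60 points.
Firm N has the highest bid, so Firm N wins.
The second-highest bid is 70 points, so that is what Firm N pays.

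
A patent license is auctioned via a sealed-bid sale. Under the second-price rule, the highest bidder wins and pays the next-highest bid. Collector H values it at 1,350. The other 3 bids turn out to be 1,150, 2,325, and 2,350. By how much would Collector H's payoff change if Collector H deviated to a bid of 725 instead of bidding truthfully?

The highest competing bid is 2,350.
Bidding truthfully at 1,350: the top bid is 2,350 (a rival), so Collector H loses. Payoff = 0.
Bidding 725: the top bid is 2,350 (a rival), so Collector H loses. Payoff = 0.
Change = 0 − 0 = 0.
The bid only affects whether you win, not the price — here both bids land on the same side of the top rival bid, so the deviation is payoff-neutral.

0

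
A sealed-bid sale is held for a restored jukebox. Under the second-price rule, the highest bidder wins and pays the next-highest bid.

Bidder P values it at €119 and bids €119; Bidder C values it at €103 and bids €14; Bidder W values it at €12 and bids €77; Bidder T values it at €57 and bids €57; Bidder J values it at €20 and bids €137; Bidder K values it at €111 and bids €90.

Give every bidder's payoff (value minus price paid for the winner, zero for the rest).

Bidder P €0, Bidder C €0, Bidder W €0, Bidder T €0, Bidder J -€99, Bidder K €0.

Ranking the bids: Bidder J €137; Bidder P €119; Bidder K €90; Bidder W €77; Bidder T €57; Bidder C €14.
Bidder J has the top bid and wins; the price is the second-highest bid, €119.
Bidder J's payoff = €20 − €119 = -€99. All other bidders lose, so their payoff is 0.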